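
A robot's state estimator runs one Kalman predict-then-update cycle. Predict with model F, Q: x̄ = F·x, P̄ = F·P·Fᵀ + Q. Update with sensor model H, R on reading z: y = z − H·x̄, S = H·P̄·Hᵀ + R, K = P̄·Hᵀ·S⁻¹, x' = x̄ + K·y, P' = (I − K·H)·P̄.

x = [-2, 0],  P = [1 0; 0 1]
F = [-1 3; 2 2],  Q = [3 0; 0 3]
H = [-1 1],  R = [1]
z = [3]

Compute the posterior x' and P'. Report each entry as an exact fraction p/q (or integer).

x̄ = F·x = [2, -4]
P̄ = F·P·Fᵀ + Q = [13 4; 4 11]
y = z − H·x̄ = [9]
S = H·P̄·Hᵀ + R = [17]
K = P̄·Hᵀ·S⁻¹ = [-9/17; 7/17]
x' = x̄ + K·y = [-47/17, -5/17]
P' = (I − K·H)·P̄ = [140/17 131/17; 131/17 138/17]

x' = [-47/17, -5/17]
P' = [140/17 131/17; 131/17 138/17]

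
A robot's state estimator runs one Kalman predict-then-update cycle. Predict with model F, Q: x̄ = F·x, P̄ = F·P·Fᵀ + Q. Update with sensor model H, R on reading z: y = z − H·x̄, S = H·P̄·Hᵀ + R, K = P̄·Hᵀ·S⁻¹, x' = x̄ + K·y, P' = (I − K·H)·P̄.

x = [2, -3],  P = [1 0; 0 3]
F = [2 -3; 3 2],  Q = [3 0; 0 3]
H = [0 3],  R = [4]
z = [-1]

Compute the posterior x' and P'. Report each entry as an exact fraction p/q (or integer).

x' = [724/55, -18/55]
P' = [1546/55 -12/55; -12/55 24/55]

x̄ = F·x = [13, 0]
P̄ = F·P·Fᵀ + Q = [34 -12; -12 24]
y = z − H·x̄ = [-1]
S = H·P̄·Hᵀ + R = [220]
K = P̄·Hᵀ·S⁻¹ = [-9/55; 18/55]
x' = x̄ + K·y = [724/55, -18/55]
P' = (I − K·H)·P̄ = [1546/55 -12/55; -12/55 24/55]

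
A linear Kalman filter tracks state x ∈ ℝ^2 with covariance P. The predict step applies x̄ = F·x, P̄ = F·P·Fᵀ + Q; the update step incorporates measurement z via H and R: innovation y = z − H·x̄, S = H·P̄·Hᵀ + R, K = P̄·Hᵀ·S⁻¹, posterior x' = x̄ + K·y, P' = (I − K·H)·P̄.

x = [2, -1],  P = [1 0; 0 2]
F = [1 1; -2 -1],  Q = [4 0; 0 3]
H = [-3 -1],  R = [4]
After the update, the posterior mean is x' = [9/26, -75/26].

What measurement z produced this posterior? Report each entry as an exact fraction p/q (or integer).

z = [2]

x̄ = F·x = [1, -3]
P̄ = F·P·Fᵀ + Q = [7 -4; -4 9]
S = H·P̄·Hᵀ + R = [52]
K = P̄·Hᵀ·S⁻¹ = [-17/52; 3/52]
x' − x̄ = [-17/26, 3/26] = K·y
y = (KᵀK)⁻¹·Kᵀ·(x' − x̄) = [2]
z = y + H·x̄ = [2] + [0] = [2]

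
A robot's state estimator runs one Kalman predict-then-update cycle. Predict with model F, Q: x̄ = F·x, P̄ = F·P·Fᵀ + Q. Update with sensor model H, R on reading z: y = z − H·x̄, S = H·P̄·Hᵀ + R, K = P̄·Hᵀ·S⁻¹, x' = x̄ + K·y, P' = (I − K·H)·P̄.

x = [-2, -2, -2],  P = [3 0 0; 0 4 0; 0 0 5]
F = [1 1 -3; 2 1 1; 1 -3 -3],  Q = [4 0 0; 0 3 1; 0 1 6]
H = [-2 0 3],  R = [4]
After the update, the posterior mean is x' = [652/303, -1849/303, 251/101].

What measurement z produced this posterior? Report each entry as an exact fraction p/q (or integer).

z = [3]

x̄ = F·x = [2, -8, 10]
P̄ = F·P·Fᵀ + Q = [56 -5 36; -5 24 -20; 36 -20 90]
S = H·P̄·Hᵀ + R = [606]
K = P̄·Hᵀ·S⁻¹ = [-2/303; -25/303; 33/101]
x' − x̄ = [46/303, 575/303, -759/101] = K·y
y = (KᵀK)⁻¹·Kᵀ·(x' − x̄) = [-23]
z = y + H·x̄ = [-23] + [26] = [3]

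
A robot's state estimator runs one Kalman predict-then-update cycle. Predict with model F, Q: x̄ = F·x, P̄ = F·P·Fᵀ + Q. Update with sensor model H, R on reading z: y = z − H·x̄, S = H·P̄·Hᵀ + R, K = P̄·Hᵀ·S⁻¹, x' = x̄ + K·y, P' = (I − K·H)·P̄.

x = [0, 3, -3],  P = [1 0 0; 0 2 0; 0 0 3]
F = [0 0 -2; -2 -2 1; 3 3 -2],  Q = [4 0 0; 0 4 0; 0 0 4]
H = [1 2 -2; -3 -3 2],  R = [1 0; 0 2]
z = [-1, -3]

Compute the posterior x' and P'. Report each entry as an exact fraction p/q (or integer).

x̄ = F·x = [6, -9, 15]
P̄ = F·P·Fᵀ + Q = [16 -6 12; -6 19 -24; 12 -24 43]
y = z − H·x̄ = [41, -42]
S = H·P̄·Hᵀ + R = [385 -424; -424 525]
K = P̄·Hᵀ·S⁻¹ = [-13044/22349 -10790/22349; 5112/22349 425/22349; -12322/22349 -4758/22349]
x' = x̄ + K·y = [52470/22349, -9399/22349, 29869/22349]
P' = (I − K·H)·P̄ = [31964/22349 -29304/22349 -6800/22349; -29304/22349 52646/22349 35438/22349; -6800/22349 35438/22349 38199/22349]

x' = [52470/22349, -9399/22349, 29869/22349]
P' = [31964/22349 -29304/22349 -6800/22349; -29304/22349 52646/22349 35438/22349; -6800/22349 35438/22349 38199/22349]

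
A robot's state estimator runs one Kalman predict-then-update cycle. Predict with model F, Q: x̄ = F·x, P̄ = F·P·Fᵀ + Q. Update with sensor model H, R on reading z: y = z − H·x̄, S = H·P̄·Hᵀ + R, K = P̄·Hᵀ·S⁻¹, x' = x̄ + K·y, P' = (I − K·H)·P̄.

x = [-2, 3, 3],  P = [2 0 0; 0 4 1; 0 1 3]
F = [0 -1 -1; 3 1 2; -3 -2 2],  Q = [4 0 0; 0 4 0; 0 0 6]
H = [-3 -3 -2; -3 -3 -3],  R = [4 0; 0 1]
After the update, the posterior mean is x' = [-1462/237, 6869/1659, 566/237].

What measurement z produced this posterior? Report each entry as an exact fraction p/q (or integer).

x̄ = F·x = [-6, 3, 6]
P̄ = F·P·Fᵀ + Q = [13 -13 2; -13 42 -16; 2 -16 44]
S = H·P̄·Hᵀ + R = [273 315; 315 406]
K = P̄·Hᵀ·S⁻¹ = [38/1659 -18/553; -205/237 318/553; 1382/1659 -480/553]
x' − x̄ = [-40/237, 1892/1659, -856/237] = K·y
y = (KᵀK)⁻¹·Kᵀ·(x' − x̄) = [4, 8]
z = y + H·x̄ = [4, 8] + [-3, -9] = [1, -1]

z = [1, -1]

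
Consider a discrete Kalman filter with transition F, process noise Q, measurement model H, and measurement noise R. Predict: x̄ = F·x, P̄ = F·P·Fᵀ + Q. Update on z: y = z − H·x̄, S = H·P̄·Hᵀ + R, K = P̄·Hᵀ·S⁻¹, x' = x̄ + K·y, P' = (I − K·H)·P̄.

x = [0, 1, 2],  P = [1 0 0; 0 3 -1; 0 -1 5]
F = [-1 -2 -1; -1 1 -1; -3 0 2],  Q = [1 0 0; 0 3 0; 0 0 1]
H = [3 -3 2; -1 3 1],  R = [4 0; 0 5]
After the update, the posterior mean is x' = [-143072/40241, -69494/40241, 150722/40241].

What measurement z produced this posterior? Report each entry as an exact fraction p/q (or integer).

x̄ = F·x = [-4, -1, 4]
P̄ = F·P·Fᵀ + Q = [15 -1 -3; -1 14 -9; -3 -9 30]
S = H·P̄·Hᵀ + R = [475 -153; -153 134]
K = P̄·Hᵀ·S⁻¹ = [2415/40241 -3549/40241; -3240/40241 6511/40241; 11370/40241 14784/40241]
x' − x̄ = [17892/40241, -29253/40241, -10242/40241] = K·y
y = (KᵀK)⁻¹·Kᵀ·(x' − x̄) = [3, -3]
z = y + H·x̄ = [3, -3] + [-1, 5] = [2, 2]

z = [2, 2]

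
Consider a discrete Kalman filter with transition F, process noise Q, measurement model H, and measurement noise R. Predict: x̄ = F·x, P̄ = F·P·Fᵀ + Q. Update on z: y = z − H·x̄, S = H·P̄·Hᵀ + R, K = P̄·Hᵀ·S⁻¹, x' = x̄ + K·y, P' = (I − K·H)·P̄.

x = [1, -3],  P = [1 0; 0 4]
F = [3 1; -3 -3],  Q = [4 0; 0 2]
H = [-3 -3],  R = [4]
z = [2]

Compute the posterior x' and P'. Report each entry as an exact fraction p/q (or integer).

x' = [120/101, -174/101]
P' = [1645/101 -1653/101; -1653/101 1705/101]

x̄ = F·x = [0, 6]
P̄ = F·P·Fᵀ + Q = [17 -21; -21 47]
y = z − H·x̄ = [20]
S = H·P̄·Hᵀ + R = [202]
K = P̄·Hᵀ·S⁻¹ = [6/101; -39/101]
x' = x̄ + K·y = [120/101, -174/101]
P' = (I − K·H)·P̄ = [1645/101 -1653/101; -1653/101 1705/101]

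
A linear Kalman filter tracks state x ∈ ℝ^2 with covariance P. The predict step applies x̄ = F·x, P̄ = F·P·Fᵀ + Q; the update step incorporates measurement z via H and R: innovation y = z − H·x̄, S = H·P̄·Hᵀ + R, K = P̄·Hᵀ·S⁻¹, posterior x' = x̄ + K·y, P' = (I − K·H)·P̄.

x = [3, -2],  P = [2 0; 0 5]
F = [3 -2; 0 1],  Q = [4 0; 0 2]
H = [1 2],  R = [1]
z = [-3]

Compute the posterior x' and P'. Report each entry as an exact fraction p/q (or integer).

x' = [139/31, -110/31]
P' = [818/31 -398/31; -398/31 201/31]

x̄ = F·x = [13, -2]
P̄ = F·P·Fᵀ + Q = [42 -10; -10 7]
y = z − H·x̄ = [-12]
S = H·P̄·Hᵀ + R = [31]
K = P̄·Hᵀ·S⁻¹ = [22/31; 4/31]
x' = x̄ + K·y = [139/31, -110/31]
P' = (I − K·H)·P̄ = [818/31 -398/31; -398/31 201/31]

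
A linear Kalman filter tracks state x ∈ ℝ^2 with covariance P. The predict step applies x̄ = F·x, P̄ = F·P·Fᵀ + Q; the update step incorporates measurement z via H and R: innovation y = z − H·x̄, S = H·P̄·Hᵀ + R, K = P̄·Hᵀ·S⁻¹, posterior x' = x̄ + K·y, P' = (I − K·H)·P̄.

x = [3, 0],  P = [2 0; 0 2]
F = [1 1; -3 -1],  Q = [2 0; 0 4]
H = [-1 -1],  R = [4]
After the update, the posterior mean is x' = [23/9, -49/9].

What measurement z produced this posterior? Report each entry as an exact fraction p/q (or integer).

x̄ = F·x = [3, -9]
P̄ = F·P·Fᵀ + Q = [6 -8; -8 24]
S = H·P̄·Hᵀ + R = [18]
K = P̄·Hᵀ·S⁻¹ = [1/9; -8/9]
x' − x̄ = [-4/9, 32/9] = K·y
y = (KᵀK)⁻¹·Kᵀ·(x' − x̄) = [-4]
z = y + H·x̄ = [-4] + [6] = [2]

z = [2]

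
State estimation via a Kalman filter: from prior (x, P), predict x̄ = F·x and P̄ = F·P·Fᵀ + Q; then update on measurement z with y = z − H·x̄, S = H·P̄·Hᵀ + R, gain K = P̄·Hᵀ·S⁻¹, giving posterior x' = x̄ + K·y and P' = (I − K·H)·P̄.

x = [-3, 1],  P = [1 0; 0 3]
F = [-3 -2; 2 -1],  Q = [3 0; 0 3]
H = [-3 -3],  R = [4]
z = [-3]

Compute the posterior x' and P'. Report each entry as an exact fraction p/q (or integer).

x̄ = F·x = [7, -7]
P̄ = F·P·Fᵀ + Q = [24 0; 0 10]
y = z − H·x̄ = [-3]
S = H·P̄·Hᵀ + R = [310]
K = P̄·Hᵀ·S⁻¹ = [-36/155; -3/31]
x' = x̄ + K·y = [1193/155, -208/31]
P' = (I − K·H)·P̄ = [1128/155 -216/31; -216/31 220/31]

x' = [1193/155, -208/31]
P' = [1128/155 -216/31; -216/31 220/31]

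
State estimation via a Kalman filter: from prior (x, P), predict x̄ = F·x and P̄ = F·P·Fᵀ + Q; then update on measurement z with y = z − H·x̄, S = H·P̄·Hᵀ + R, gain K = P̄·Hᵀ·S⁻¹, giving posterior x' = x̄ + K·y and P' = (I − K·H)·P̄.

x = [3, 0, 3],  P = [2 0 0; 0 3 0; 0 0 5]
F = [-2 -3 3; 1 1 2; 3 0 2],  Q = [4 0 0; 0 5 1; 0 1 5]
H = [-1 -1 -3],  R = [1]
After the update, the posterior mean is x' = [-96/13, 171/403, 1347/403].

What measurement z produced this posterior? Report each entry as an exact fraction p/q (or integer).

x̄ = F·x = [3, 9, 15]
P̄ = F·P·Fᵀ + Q = [84 17 18; 17 30 27; 18 27 43]
S = H·P̄·Hᵀ + R = [806]
K = P̄·Hᵀ·S⁻¹ = [-5/26; -64/403; -87/403]
x' − x̄ = [-135/13, -3456/403, -4698/403] = K·y
y = (KᵀK)⁻¹·Kᵀ·(x' − x̄) = [54]
z = y + H·x̄ = [54] + [-57] = [-3]

z = [-3]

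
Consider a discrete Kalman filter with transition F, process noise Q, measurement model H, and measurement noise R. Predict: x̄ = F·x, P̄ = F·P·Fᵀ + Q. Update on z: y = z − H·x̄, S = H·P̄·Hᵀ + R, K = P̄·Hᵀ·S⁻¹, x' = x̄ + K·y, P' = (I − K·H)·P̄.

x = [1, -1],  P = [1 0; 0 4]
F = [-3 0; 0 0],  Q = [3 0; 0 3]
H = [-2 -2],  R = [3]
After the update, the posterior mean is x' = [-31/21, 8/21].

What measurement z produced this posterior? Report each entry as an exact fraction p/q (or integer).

z = [2]

x̄ = F·x = [-3, 0]
P̄ = F·P·Fᵀ + Q = [12 0; 0 3]
S = H·P̄·Hᵀ + R = [63]
K = P̄·Hᵀ·S⁻¹ = [-8/21; -2/21]
x' − x̄ = [32/21, 8/21] = K·y
y = (KᵀK)⁻¹·Kᵀ·(x' − x̄) = [-4]
z = y + H·x̄ = [-4] + [6] = [2]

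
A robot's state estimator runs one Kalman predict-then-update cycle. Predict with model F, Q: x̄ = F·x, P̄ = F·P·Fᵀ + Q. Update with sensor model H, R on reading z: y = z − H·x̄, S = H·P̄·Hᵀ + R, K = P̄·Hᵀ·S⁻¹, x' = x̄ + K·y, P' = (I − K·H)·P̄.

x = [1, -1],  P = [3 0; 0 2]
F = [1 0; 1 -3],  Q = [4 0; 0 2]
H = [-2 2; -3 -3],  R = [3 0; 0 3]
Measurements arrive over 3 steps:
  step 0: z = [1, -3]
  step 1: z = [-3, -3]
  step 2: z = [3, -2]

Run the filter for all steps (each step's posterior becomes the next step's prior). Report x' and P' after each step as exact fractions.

step 0: x' = [1927/7719, 6028/7719], P' = [1997/7719 -751/7719; -751/7719 2045/7719]
step 1: x' = [107395/87168, -34531/108960], P' = [51153/203392 -4637/50848; -4637/50848 16141/63560]
step 2: x' = [-400105129/1173494388, 1285304543/1173494388], P' = [295092811/1173494388 -106906505/1173494388; -106906505/1173494388 297633283/1173494388]

step 0: x̄ = F·x = [1, 4]
step 0: P̄ = F·P·Fᵀ + Q = [7 3; 3 23]
step 0: y = z − H·x̄ = [-5, 12]
step 0: S = H·P̄·Hᵀ + R = [99 -96; -96 327]
step 0: K = P̄·Hᵀ·S⁻¹ = [-1832/7719 -1246/7719; 1864/7719 -1294/7719]
step 0: x' = x̄ + K·y = [1927/7719, 6028/7719]
step 0: P' = (I − K·H)·P̄ = [1997/7719 -751/7719; -751/7719 2045/7719]
step 1: x̄ = F·x = [1927/7719, -16157/7719]
step 1: P̄ = F·P·Fᵀ + Q = [32873/7719 4250/7719; 4250/7719 40346/7719]
step 1: y = z − H·x̄ = [4337/2573, -21949/2573]
step 1: S = H·P̄·Hᵀ + R = [94011/2573 -14946/2573; -14946/2573 252876/2573]
step 1: K = P̄·Hᵀ·S⁻¹ = [-69701/305088 -32605/203392; 87749/381360 -41379/254240]
step 1: x' = x̄ + K·y = [107395/87168, -34531/108960]
step 1: P' = (I − K·H)·P̄ = [51153/203392 -4637/50848; -4637/50848 16141/63560]
step 2: x̄ = F·x = [107395/87168, 951347/435840]
step 2: P̄ = F·P·Fᵀ + Q = [864721/203392 106797/203392; 106797/203392 5170429/1016960]
step 2: y = z − H·x̄ = [19949/18160, 598881/72640]
step 2: S = H·P̄·Hᵀ + R = [574299/15890 -317559/63560; -317559/63560 24527229/254240]
step 2: K = P̄·Hᵀ·S⁻¹ = [-66999886/293373597 -8553923/53340654; 67423298/293373597 -8669399/53340654]
step 2: x' = x̄ + K·y = [-400105129/1173494388, 1285304543/1173494388]
step 2: P' = (I − K·H)·P̄ = [295092811/1173494388 -106906505/1173494388; -106906505/1173494388 297633283/1173494388]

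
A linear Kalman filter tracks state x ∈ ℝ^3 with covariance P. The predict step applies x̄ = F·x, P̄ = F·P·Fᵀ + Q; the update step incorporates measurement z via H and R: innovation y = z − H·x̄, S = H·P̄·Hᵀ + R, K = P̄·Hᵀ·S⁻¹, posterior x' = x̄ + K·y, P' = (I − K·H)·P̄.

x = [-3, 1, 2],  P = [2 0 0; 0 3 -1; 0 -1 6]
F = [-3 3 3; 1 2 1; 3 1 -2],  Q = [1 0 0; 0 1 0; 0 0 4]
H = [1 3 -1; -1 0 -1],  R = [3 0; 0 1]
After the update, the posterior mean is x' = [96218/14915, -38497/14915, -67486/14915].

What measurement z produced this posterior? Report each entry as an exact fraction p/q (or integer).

x̄ = F·x = [18, 1, -12]
P̄ = F·P·Fᵀ + Q = [82 21 -42; 21 17 3; -42 3 53]
S = H·P̄·Hᵀ + R = [483 -101; -101 52]
K = P̄·Hᵀ·S⁻¹ = [5684/14915 -433/14915; 1164/14915 -4623/14915; -5583/14915 -13999/14915]
x' − x̄ = [-172252/14915, -53412/14915, 111494/14915] = K·y
y = (KᵀK)⁻¹·Kᵀ·(x' − x̄) = [-30, 4]
z = y + H·x̄ = [-30, 4] + [33, -6] = [3, -2]

z = [3, -2]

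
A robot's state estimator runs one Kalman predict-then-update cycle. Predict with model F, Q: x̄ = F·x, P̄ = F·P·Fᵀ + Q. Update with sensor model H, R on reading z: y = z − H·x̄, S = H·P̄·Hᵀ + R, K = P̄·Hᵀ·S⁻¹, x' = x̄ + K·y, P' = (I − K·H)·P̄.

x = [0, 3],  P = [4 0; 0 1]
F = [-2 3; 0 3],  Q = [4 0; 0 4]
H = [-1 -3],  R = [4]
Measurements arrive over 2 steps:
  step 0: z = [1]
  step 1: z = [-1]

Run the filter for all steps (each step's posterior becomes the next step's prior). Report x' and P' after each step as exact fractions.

step 0: x̄ = F·x = [9, 9]
step 0: P̄ = F·P·Fᵀ + Q = [29 9; 9 13]
step 0: y = z − H·x̄ = [37]
step 0: S = H·P̄·Hᵀ + R = [204]
step 0: K = P̄·Hᵀ·S⁻¹ = [-14/51; -4/17]
step 0: x' = x̄ + K·y = [-59/51, 5/17]
step 0: P' = (I − K·H)·P̄ = [695/51 -71/17; -71/17 29/17]
step 1: x̄ = F·x = [163/51, 15/17]
step 1: P̄ = F·P·Fᵀ + Q = [6323/51 687/17; 687/17 329/17]
step 1: y = z − H·x̄ = [247/51]
step 1: S = H·P̄·Hᵀ + R = [27776/51]
step 1: K = P̄·Hᵀ·S⁻¹ = [-6253/13888; -81/448]
step 1: x' = x̄ + K·y = [14103/13888, 3/448]
step 1: P' = (I − K·H)·P̄ = [94253/6944 -879/224; -879/224 347/224]

step 0: x' = [-59/51, 5/17], P' = [695/51 -71/17; -71/17 29/17]
step 1: x' = [14103/13888, 3/448], P' = [94253/6944 -879/224; -879/224 347/224]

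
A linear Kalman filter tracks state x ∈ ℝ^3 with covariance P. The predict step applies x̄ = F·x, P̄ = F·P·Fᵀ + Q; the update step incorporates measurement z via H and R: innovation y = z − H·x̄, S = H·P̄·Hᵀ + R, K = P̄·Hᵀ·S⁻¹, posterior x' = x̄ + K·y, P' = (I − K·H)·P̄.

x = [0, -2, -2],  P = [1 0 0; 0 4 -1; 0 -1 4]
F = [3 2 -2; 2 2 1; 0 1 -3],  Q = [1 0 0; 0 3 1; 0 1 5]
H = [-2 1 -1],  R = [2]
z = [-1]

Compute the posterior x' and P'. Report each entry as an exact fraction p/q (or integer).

x' = [-279/92, -2307/368, 311/368]
P' = [189/23 1131/92 -319/92; 1131/92 8343/368 -683/368; -319/92 -683/368 2127/368]

x̄ = F·x = [0, -6, 4]
P̄ = F·P·Fᵀ + Q = [50 16 40; 16 23 2; 40 2 51]
y = z − H·x̄ = [9]
S = H·P̄·Hᵀ + R = [368]
K = P̄·Hᵀ·S⁻¹ = [-31/92; -11/368; -129/368]
x' = x̄ + K·y = [-279/92, -2307/368, 311/368]
P' = (I − K·H)·P̄ = [189/23 1131/92 -319/92; 1131/92 8343/368 -683/368; -319/92 -683/368 2127/368]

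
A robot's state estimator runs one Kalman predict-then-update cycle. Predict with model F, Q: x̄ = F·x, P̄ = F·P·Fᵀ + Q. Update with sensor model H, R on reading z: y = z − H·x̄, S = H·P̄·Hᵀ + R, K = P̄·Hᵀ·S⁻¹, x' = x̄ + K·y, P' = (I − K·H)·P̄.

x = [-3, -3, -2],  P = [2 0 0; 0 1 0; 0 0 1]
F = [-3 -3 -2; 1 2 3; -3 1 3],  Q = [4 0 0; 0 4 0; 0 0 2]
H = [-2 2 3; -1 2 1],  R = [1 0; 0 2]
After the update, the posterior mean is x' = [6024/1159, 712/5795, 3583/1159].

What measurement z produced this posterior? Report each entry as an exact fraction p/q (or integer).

x̄ = F·x = [22, -15, 0]
P̄ = F·P·Fᵀ + Q = [35 -18 9; -18 19 5; 9 5 30]
S = H·P̄·Hᵀ + R = [583 339; 339 217]
K = P̄·Hᵀ·S⁻¹ = [775/2318 -1873/2318; -683/5795 2696/5795; 1457/2318 -1945/2318]
x' − x̄ = [-19474/1159, 87637/5795, 3583/1159] = K·y
y = (KᵀK)⁻¹·Kᵀ·(x' − x̄) = [73, 51]
z = y + H·x̄ = [73, 51] + [-74, -52] = [-1, -1]

z = [-1, -1]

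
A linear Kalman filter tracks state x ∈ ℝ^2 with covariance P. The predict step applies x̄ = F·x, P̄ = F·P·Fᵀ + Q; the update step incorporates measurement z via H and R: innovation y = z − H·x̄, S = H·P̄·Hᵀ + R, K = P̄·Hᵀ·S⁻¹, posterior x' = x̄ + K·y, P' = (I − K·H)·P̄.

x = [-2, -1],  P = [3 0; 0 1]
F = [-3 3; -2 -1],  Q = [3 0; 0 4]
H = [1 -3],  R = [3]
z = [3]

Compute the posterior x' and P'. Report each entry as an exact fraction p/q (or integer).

x' = [15/7, -1/7]
P' = [1353/35 453/35; 453/35 163/35]

x̄ = F·x = [3, 5]
P̄ = F·P·Fᵀ + Q = [39 15; 15 17]
y = z − H·x̄ = [15]
S = H·P̄·Hᵀ + R = [105]
K = P̄·Hᵀ·S⁻¹ = [-2/35; -12/35]
x' = x̄ + K·y = [15/7, -1/7]
P' = (I − K·H)·P̄ = [1353/35 453/35; 453/35 163/35]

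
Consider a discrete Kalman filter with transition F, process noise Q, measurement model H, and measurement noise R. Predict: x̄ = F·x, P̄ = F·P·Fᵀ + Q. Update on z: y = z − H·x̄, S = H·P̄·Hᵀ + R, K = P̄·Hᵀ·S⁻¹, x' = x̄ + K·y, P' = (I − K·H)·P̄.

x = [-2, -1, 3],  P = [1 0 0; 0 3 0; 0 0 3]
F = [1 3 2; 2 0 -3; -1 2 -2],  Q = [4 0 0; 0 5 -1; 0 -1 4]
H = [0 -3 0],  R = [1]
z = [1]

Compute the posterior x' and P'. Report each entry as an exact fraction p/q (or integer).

x̄ = F·x = [1, -13, -6]
P̄ = F·P·Fᵀ + Q = [44 -16 5; -16 36 15; 5 15 29]
y = z − H·x̄ = [-38]
S = H·P̄·Hᵀ + R = [325]
K = P̄·Hᵀ·S⁻¹ = [48/325; -108/325; -9/65]
x' = x̄ + K·y = [-1499/325, -121/325, -48/65]
P' = (I − K·H)·P̄ = [11996/325 -16/325 757/65; -16/325 36/325 3/65; 757/65 3/65 296/13]

x' = [-1499/325, -121/325, -48/65]
P' = [11996/325 -16/325 757/65; -16/325 36/325 3/65; 757/65 3/65 296/13]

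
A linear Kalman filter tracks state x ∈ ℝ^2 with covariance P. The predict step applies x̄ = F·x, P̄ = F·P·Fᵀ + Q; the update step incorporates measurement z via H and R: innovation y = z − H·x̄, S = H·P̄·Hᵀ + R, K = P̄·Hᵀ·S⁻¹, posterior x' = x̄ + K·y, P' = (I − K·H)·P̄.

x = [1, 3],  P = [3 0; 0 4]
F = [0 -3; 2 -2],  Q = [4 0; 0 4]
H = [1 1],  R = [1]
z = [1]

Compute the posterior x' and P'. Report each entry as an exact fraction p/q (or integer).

x' = [-193/121, 300/121]
P' = [744/121 -680/121; -680/121 736/121]

x̄ = F·x = [-9, -4]
P̄ = F·P·Fᵀ + Q = [40 24; 24 32]
y = z − H·x̄ = [14]
S = H·P̄·Hᵀ + R = [121]
K = P̄·Hᵀ·S⁻¹ = [64/121; 56/121]
x' = x̄ + K·y = [-193/121, 300/121]
P' = (I − K·H)·P̄ = [744/121 -680/121; -680/121 736/121]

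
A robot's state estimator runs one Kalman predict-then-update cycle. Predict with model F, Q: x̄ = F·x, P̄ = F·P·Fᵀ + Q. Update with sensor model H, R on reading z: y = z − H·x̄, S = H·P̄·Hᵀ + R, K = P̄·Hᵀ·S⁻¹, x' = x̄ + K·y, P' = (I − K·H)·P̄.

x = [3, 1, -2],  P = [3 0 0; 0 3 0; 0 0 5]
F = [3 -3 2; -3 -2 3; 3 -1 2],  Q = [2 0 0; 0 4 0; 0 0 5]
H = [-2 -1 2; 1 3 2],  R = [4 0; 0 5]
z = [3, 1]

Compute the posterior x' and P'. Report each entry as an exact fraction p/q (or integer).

x̄ = F·x = [2, -17, 4]
P̄ = F·P·Fᵀ + Q = [76 21 56; 21 88 9; 56 9 55]
y = z − H·x̄ = [-18, 42]
S = H·P̄·Hᵀ + R = [216 -419; -419 1551]
K = P̄·Hᵀ·S⁻¹ = [10558/159455 28657/159455; -9351/31891 3704/31891; 63806/159455 37079/159455]
x' = x̄ + K·y = [266492/31891, -218261/31891, 209326/31891]
P' = (I − K·H)·P̄ = [5569711/159455 -830404/31891 3514817/159455; -830404/31891 636784/31891 -530714/31891; 3514817/159455 -530714/31891 2315644/159455]

x' = [266492/31891, -218261/31891, 209326/31891]
P' = [5569711/159455 -830404/31891 3514817/159455; -830404/31891 636784/31891 -530714/31891; 3514817/159455 -530714/31891 2315644/159455]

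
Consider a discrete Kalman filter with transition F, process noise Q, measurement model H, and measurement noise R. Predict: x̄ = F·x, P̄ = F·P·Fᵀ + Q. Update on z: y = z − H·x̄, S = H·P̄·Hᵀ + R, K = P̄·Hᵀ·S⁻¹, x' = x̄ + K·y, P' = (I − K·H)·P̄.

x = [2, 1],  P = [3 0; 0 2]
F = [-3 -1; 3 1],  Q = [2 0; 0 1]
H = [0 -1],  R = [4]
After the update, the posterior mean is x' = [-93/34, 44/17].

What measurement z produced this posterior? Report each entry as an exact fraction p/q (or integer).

z = [-2]

x̄ = F·x = [-7, 7]
P̄ = F·P·Fᵀ + Q = [31 -29; -29 30]
S = H·P̄·Hᵀ + R = [34]
K = P̄·Hᵀ·S⁻¹ = [29/34; -15/17]
x' − x̄ = [145/34, -75/17] = K·y
y = (KᵀK)⁻¹·Kᵀ·(x' − x̄) = [5]
z = y + H·x̄ = [5] + [-7] = [-2]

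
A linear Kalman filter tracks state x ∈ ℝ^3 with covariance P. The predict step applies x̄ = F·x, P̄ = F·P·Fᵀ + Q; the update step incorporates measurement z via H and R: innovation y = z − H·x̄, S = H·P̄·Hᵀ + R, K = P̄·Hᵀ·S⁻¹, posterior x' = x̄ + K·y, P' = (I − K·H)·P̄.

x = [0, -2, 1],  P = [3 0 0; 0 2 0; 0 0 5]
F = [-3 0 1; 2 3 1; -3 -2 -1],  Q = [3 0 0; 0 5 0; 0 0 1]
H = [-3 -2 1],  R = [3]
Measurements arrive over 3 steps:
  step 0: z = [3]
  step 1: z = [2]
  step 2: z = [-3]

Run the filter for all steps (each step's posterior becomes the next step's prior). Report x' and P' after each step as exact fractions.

step 0: x̄ = F·x = [1, -5, 3]
step 0: P̄ = F·P·Fᵀ + Q = [35 -13 22; -13 40 -35; 22 -35 41]
step 0: y = z − H·x̄ = [-7]
step 0: S = H·P̄·Hᵀ + R = [371]
step 0: K = P̄·Hᵀ·S⁻¹ = [-57/371; -76/371; 45/371]
step 0: x' = x̄ + K·y = [110/53, -189/53, 114/53]
step 0: P' = (I − K·H)·P̄ = [9736/371 -9155/371 10727/371; -9155/371 9064/371 -9565/371; 10727/371 -9565/371 13186/371]
step 1: x̄ = F·x = [-216/53, -233/53, -66/53]
step 1: P̄ = F·P·Fᵀ + Q = [37561/371 -2257/371 38638/371; -2257/371 11219/371 -12781/371; 38638/371 -12781/371 53679/371]
step 1: y = z − H·x̄ = [-942/53]
step 1: S = H·P̄·Hᵀ + R = [32847/53]
step 1: K = P̄·Hᵀ·S⁻¹ = [-3311/10949; -4064/32847; -5239/32847]
step 1: x' = x̄ + K·y = [14226/10949, -24057/10949, 17404/10949]
step 1: P' = (I − K·H)·P̄ = [3415816/76643 -2243457/76643 5691003/76643; -2243457/76643 4771657/229929 -10733143/229929; 5691003/76643 -10733143/229929 29642722/229929]
step 2: x̄ = F·x = [-25274/10949, -26315/10949, -11968/10949]
step 2: P̄ = F·P·Fᵀ + Q = [20121487/229929 -20541065/229929 43668370/229929; -20541065/229929 37855798/229929 -63961859/229929; 43668370/229929 -63961859/229929 119927341/229929]
step 2: y = z − H·x̄ = [-149331/10949]
step 2: S = H·P̄·Hᵀ + R = [200478139/229929]
step 2: K = P̄·Hᵀ·S⁻¹ = [24386039/200478139; -78050260/200478139; 116845949/200478139]
step 2: x' = x̄ + K·y = [-795367255/200478139, 582677975/200478139, -1812772379/200478139]
step 2: P' = (I − K·H)·P̄ = [14957832068/200478139 -9632094255/200478139 25682465811/200478139; -9632094255/200478139 6512518418/200478139 -16105396709/200478139; 25682465811/200478139 -16105396709/200478139 45187141862/200478139]

step 0: x' = [110/53, -189/53, 114/53], P' = [9736/371 -9155/371 10727/371; -9155/371 9064/371 -9565/371; 10727/371 -9565/371 13186/371]
step 1: x' = [14226/10949, -24057/10949, 17404/10949], P' = [3415816/76643 -2243457/76643 5691003/76643; -2243457/76643 4771657/229929 -10733143/229929; 5691003/76643 -10733143/229929 29642722/229929]
step 2: x' = [-795367255/200478139, 582677975/200478139, -1812772379/200478139], P' = [14957832068/200478139 -9632094255/200478139 25682465811/200478139; -9632094255/200478139 6512518418/200478139 -16105396709/200478139; 25682465811/200478139 -16105396709/200478139 45187141862/200478139]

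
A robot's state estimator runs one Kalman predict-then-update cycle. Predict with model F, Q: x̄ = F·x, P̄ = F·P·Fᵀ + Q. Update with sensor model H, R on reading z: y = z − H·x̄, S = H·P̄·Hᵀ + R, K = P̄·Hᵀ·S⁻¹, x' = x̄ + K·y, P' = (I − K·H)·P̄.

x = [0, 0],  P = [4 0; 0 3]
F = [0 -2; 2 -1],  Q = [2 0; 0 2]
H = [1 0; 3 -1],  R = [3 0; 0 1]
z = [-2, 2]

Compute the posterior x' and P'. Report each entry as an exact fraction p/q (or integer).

x' = [-41/76, -1047/304]
P' = [51/38 585/152; 585/152 7287/608]

x̄ = F·x = [0, 0]
P̄ = F·P·Fᵀ + Q = [14 6; 6 21]
y = z − H·x̄ = [-2, 2]
S = H·P̄·Hᵀ + R = [17 36; 36 112]
K = P̄·Hᵀ·S⁻¹ = [17/38 27/152; 195/152 -267/608]
x' = x̄ + K·y = [-41/76, -1047/304]
P' = (I − K·H)·P̄ = [51/38 585/152; 585/152 7287/608]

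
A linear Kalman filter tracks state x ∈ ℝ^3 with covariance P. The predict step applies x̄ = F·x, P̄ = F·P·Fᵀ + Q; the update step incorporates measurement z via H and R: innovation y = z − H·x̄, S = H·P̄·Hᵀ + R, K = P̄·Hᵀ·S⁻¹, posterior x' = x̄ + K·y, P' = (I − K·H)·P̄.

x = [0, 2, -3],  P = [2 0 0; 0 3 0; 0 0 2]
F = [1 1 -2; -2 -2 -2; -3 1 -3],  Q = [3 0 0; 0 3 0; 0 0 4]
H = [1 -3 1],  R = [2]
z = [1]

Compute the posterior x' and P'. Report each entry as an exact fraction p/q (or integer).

x̄ = F·x = [8, 2, 11]
P̄ = F·P·Fᵀ + Q = [16 -2 9; -2 31 18; 9 18 43]
y = z − H·x̄ = [-12]
S = H·P̄·Hᵀ + R = [262]
K = P̄·Hᵀ·S⁻¹ = [31/262; -77/262; -1/131]
x' = x̄ + K·y = [862/131, 724/131, 1453/131]
P' = (I − K·H)·P̄ = [3231/262 1863/262 1210/131; 1863/262 2193/262 2281/131; 1210/131 2281/131 5631/131]

x' = [862/131, 724/131, 1453/131]
P' = [3231/262 1863/262 1210/131; 1863/262 2193/262 2281/131; 1210/131 2281/131 5631/131]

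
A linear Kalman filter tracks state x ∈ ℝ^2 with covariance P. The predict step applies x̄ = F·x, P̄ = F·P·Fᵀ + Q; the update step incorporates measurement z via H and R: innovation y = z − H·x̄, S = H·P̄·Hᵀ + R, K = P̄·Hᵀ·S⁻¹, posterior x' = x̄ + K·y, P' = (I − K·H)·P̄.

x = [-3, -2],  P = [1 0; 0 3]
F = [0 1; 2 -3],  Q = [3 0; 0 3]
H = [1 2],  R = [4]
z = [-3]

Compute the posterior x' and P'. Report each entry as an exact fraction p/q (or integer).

x̄ = F·x = [-2, 0]
P̄ = F·P·Fᵀ + Q = [6 -9; -9 34]
y = z − H·x̄ = [-1]
S = H·P̄·Hᵀ + R = [110]
K = P̄·Hᵀ·S⁻¹ = [-6/55; 59/110]
x' = x̄ + K·y = [-104/55, -59/110]
P' = (I − K·H)·P̄ = [258/55 -141/55; -141/55 259/110]

x' = [-104/55, -59/110]
P' = [258/55 -141/55; -141/55 259/110]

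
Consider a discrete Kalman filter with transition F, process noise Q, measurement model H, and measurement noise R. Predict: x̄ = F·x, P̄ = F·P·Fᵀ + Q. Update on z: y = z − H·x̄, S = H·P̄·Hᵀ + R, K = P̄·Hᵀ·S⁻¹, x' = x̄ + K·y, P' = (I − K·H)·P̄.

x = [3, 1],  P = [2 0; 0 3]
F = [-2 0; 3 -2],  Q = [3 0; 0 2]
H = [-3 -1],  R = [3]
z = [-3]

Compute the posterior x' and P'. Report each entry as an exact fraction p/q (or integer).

x' = [-39/31, 189/31]
P' = [241/62 -330/31; -330/31 984/31]

x̄ = F·x = [-6, 7]
P̄ = F·P·Fᵀ + Q = [11 -12; -12 32]
y = z − H·x̄ = [-14]
S = H·P̄·Hᵀ + R = [62]
K = P̄·Hᵀ·S⁻¹ = [-21/62; 2/31]
x' = x̄ + K·y = [-39/31, 189/31]
P' = (I − K·H)·P̄ = [241/62 -330/31; -330/31 984/31]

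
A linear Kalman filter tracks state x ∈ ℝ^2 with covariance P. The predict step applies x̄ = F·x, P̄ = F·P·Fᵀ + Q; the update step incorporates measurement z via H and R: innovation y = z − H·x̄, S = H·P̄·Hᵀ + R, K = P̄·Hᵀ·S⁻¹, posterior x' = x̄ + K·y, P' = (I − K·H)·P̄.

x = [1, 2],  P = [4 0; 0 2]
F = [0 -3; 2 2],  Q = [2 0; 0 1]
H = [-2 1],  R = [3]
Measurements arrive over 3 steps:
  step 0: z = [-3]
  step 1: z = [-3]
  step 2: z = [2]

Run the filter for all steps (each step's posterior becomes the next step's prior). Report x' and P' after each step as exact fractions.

step 0: x̄ = F·x = [-6, 6]
step 0: P̄ = F·P·Fᵀ + Q = [20 -12; -12 25]
step 0: y = z − H·x̄ = [-21]
step 0: S = H·P̄·Hᵀ + R = [156]
step 0: K = P̄·Hᵀ·S⁻¹ = [-1/3; 49/156]
step 0: x' = x̄ + K·y = [1, -31/52]
step 0: P' = (I − K·H)·P̄ = [8/3 13/3; 13/3 1499/156]
step 1: x̄ = F·x = [93/52, 21/26]
step 1: P̄ = F·P·Fᵀ + Q = [4601/52 -2175/26; -2175/26 1102/13]
step 1: y = z − H·x̄ = [-3/13]
step 1: S = H·P̄·Hᵀ + R = [10092/13]
step 1: K = P̄·Hᵀ·S⁻¹ = [-847/2523; 113/348]
step 1: x' = x̄ + K·y = [6277/3364, 85/116]
step 1: P' = (I − K·H)·P̄ = [9983/10092 169/174; 169/174 35/12]
step 2: x̄ = F·x = [-255/116, 4371/841]
step 2: P̄ = F·P·Fᵀ + Q = [113/4 -1353/58; -1353/58 20515/841]
step 2: y = z − H·x̄ = [-12773/1682]
step 2: S = H·P̄·Hᵀ + R = [196545/841]
step 2: K = P̄·Hᵀ·S⁻¹ = [-13427/39309; 59752/196545]
step 2: x' = x̄ + K·y = [62207/157236, 567767/196545]
step 2: P' = (I − K·H)·P̄ = [154537/157236 73975/78618; 73975/78618 549131/196545]

step 0: x' = [1, -31/52], P' = [8/3 13/3; 13/3 1499/156]
step 1: x' = [6277/3364, 85/116], P' = [9983/10092 169/174; 169/174 35/12]
step 2: x' = [62207/157236, 567767/196545], P' = [154537/157236 73975/78618; 73975/78618 549131/196545]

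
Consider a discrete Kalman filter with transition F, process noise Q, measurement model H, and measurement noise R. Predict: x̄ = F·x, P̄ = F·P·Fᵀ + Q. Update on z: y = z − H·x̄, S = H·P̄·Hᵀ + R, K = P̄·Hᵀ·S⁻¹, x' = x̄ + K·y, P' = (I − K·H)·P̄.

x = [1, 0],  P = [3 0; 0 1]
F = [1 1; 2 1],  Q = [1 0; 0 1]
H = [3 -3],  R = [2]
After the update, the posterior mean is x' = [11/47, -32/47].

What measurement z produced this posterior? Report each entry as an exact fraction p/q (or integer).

z = [3]

x̄ = F·x = [1, 2]
P̄ = F·P·Fᵀ + Q = [5 7; 7 14]
S = H·P̄·Hᵀ + R = [47]
K = P̄·Hᵀ·S⁻¹ = [-6/47; -21/47]
x' − x̄ = [-36/47, -126/47] = K·y
y = (KᵀK)⁻¹·Kᵀ·(x' − x̄) = [6]
z = y + H·x̄ = [6] + [-3] = [3]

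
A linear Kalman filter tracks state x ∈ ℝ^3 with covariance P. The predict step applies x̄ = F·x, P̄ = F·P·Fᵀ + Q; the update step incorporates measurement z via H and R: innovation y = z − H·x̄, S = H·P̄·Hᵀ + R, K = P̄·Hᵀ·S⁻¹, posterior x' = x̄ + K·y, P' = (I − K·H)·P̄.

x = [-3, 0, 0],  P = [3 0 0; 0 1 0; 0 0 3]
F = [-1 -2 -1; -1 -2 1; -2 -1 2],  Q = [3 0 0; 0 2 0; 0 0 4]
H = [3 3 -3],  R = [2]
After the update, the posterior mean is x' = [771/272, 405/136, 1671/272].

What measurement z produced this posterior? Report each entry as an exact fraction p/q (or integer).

z = [-1]

x̄ = F·x = [3, 3, 6]
P̄ = F·P·Fᵀ + Q = [13 4 2; 4 12 14; 2 14 29]
S = H·P̄·Hᵀ + R = [272]
K = P̄·Hᵀ·S⁻¹ = [45/272; 3/136; -39/272]
x' − x̄ = [-45/272, -3/136, 39/272] = K·y
y = (KᵀK)⁻¹·Kᵀ·(x' − x̄) = [-1]
z = y + H·x̄ = [-1] + [0] = [-1]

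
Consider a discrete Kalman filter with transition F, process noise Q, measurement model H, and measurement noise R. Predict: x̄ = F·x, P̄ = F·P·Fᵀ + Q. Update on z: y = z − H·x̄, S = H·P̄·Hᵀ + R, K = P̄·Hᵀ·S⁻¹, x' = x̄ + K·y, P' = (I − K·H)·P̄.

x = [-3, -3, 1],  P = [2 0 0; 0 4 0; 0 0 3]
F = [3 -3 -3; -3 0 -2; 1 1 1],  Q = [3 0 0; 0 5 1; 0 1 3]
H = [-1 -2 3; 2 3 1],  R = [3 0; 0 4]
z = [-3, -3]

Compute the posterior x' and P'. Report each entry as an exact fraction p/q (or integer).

x̄ = F·x = [-3, 7, -5]
P̄ = F·P·Fᵀ + Q = [84 0 -15; 0 35 -11; -15 -11 12]
y = z − H·x̄ = [23, -13]
S = H·P̄·Hᵀ + R = [557 -494; -494 541]
K = P̄·Hᵀ·S⁻¹ = [5793/57301 21495/57301; -9287/57301 1476/57301; 14299/57301 7655/57301]
x' = x̄ + K·y = [-318099/57301, 168318/57301, -57143/57301]
P' = (I − K·H)·P̄ = [2271846/57301 -1423851/57301 -186159/57301; -1423851/57301 910230/57301 122916/57301; -186159/57301 122916/57301 34190/57301]

x' = [-318099/57301, 168318/57301, -57143/57301]
P' = [2271846/57301 -1423851/57301 -186159/57301; -1423851/57301 910230/57301 122916/57301; -186159/57301 122916/57301 34190/57301]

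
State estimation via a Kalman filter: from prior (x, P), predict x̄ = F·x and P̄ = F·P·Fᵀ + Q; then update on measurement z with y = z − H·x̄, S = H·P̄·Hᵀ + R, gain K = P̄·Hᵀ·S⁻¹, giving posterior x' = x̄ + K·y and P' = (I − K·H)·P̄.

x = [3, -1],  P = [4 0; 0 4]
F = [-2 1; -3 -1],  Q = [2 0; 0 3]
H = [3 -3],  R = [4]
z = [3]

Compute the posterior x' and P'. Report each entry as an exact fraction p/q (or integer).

x' = [-7, -8]
P' = [5002/229 4994/229; 4994/229 5086/229]

x̄ = F·x = [-7, -8]
P̄ = F·P·Fᵀ + Q = [22 20; 20 43]
y = z − H·x̄ = [0]
S = H·P̄·Hᵀ + R = [229]
K = P̄·Hᵀ·S⁻¹ = [6/229; -69/229]
x' = x̄ + K·y = [-7, -8]
P' = (I − K·H)·P̄ = [5002/229 4994/229; 4994/229 5086/229]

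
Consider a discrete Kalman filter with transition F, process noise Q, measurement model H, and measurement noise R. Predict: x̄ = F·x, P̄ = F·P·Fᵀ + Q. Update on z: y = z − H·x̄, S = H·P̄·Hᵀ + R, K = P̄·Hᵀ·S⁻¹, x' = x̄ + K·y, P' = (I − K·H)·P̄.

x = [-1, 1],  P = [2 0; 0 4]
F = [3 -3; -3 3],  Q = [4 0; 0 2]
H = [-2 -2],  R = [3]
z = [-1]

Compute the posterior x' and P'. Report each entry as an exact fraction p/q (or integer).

x̄ = F·x = [-6, 6]
P̄ = F·P·Fᵀ + Q = [58 -54; -54 56]
y = z − H·x̄ = [-1]
S = H·P̄·Hᵀ + R = [27]
K = P̄·Hᵀ·S⁻¹ = [-8/27; -4/27]
x' = x̄ + K·y = [-154/27, 166/27]
P' = (I − K·H)·P̄ = [1502/27 -1490/27; -1490/27 1496/27]

x' = [-154/27, 166/27]
P' = [1502/27 -1490/27; -1490/27 1496/27]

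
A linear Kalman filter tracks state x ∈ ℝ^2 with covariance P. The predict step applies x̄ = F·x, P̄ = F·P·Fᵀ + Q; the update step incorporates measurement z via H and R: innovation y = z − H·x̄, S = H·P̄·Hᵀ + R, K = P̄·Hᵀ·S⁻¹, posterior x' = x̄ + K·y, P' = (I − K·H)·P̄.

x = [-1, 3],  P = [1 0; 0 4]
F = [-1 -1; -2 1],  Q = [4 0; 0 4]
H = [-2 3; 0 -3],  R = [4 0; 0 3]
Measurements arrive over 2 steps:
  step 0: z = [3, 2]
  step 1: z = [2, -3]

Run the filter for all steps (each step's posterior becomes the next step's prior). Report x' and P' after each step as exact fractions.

step 0: x' = [-808/391, -177/391], P' = [555/391 154/391; 154/391 116/391]
step 1: x' = [24617/28278, 81572/70695], P' = [19396/14139 5626/14139; 5626/14139 21272/70695]

step 0: x̄ = F·x = [-2, 5]
step 0: P̄ = F·P·Fᵀ + Q = [9 -2; -2 12]
step 0: y = z − H·x̄ = [-16, 17]
step 0: S = H·P̄·Hᵀ + R = [172 -120; -120 111]
step 0: K = P̄·Hᵀ·S⁻¹ = [-162/391 -154/391; 10/391 -116/391]
step 0: x' = x̄ + K·y = [-808/391, -177/391]
step 0: P' = (I − K·H)·P̄ = [555/391 154/391; 154/391 116/391]
step 1: x̄ = F·x = [985/391, 1439/391]
step 1: P̄ = F·P·Fᵀ + Q = [2543/391 1148/391; 1148/391 3284/391]
step 1: y = z − H·x̄ = [-1565/391, 3144/391]
step 1: S = H·P̄·Hᵀ + R = [27516/391 -22668/391; -22668/391 30729/391]
step 1: K = P̄·Hᵀ·S⁻¹ = [-10957/28278 -5626/14139; 1889/70695 -21272/70695]
step 1: x' = x̄ + K·y = [24617/28278, 81572/70695]
step 1: P' = (I − K·H)·P̄ = [19396/14139 5626/14139; 5626/14139 21272/70695]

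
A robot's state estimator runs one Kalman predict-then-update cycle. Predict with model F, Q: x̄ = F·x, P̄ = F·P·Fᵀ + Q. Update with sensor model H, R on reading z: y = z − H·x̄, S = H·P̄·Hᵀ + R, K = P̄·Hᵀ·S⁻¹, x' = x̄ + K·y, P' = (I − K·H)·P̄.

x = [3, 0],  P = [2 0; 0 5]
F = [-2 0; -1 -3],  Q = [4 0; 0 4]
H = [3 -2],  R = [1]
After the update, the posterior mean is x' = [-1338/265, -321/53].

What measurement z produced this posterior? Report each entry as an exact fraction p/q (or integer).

z = [-3]

x̄ = F·x = [-6, -3]
P̄ = F·P·Fᵀ + Q = [12 4; 4 51]
S = H·P̄·Hᵀ + R = [265]
K = P̄·Hᵀ·S⁻¹ = [28/265; -18/53]
x' − x̄ = [252/265, -162/53] = K·y
y = (KᵀK)⁻¹·Kᵀ·(x' − x̄) = [9]
z = y + H·x̄ = [9] + [-12] = [-3]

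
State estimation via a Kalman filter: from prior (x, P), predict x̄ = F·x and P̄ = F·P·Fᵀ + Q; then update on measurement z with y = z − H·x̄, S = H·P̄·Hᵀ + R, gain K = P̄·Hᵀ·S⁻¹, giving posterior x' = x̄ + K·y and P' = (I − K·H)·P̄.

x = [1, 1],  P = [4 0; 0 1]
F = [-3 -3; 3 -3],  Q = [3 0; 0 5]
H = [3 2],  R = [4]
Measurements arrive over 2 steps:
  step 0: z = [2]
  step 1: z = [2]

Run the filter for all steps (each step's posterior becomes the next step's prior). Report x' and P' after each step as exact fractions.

step 0: x' = [-3/13, 95/78], P' = [573/26 -1689/52; -1689/52 15239/312]
step 1: x' = [-411722/288279, 2713514/864837], P' = [505972/96093 -2231716/288279; -2231716/288279 10703932/864837]

step 0: x̄ = F·x = [-6, 0]
step 0: P̄ = F·P·Fᵀ + Q = [48 -27; -27 50]
step 0: y = z − H·x̄ = [20]
step 0: S = H·P̄·Hᵀ + R = [312]
step 0: K = P̄·Hᵀ·S⁻¹ = [15/52; 19/312]
step 0: x' = x̄ + K·y = [-3/13, 95/78]
step 0: P' = (I − K·H)·P̄ = [573/26 -1689/52; -1689/52 15239/312]
step 1: x̄ = F·x = [-77/26, -113/26]
step 1: P̄ = F·P·Fᵀ + Q = [5853/104 25089/104; 25089/104 127669/104]
step 1: y = z − H·x̄ = [509/26]
step 1: S = H·P̄·Hᵀ + R = [864837/104]
step 1: K = P̄·Hᵀ·S⁻¹ = [22579/288279; 330605/864837]
step 1: x' = x̄ + K·y = [-411722/288279, 2713514/864837]
step 1: P' = (I − K·H)·P̄ = [505972/96093 -2231716/288279; -2231716/288279 10703932/864837]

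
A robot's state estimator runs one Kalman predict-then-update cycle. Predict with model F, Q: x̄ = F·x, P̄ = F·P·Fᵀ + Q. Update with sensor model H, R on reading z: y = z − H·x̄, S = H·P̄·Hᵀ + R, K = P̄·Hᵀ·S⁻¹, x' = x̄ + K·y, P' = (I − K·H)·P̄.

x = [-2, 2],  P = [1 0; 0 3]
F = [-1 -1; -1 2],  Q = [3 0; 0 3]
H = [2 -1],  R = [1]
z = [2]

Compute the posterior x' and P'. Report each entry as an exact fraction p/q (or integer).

x' = [152/65, 14/5]
P' = [94/65 13/5; 13/5 28/5]

x̄ = F·x = [0, 6]
P̄ = F·P·Fᵀ + Q = [7 -5; -5 16]
y = z − H·x̄ = [8]
S = H·P̄·Hᵀ + R = [65]
K = P̄·Hᵀ·S⁻¹ = [19/65; -2/5]
x' = x̄ + K·y = [152/65, 14/5]
P' = (I − K·H)·P̄ = [94/65 13/5; 13/5 28/5]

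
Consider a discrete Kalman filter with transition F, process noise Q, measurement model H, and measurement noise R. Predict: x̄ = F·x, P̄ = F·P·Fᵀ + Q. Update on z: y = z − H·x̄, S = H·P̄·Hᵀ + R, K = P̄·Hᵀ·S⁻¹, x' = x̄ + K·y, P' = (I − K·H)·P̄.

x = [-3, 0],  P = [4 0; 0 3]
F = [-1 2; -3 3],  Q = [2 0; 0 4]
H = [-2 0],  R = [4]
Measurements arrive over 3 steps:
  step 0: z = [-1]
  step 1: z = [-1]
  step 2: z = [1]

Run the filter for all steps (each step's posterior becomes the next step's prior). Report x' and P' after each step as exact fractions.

step 0: x' = [12/19, 96/19], P' = [18/19 30/19; 30/19 373/19]
step 1: x' = [894/1447, 1047/1447], P' = [1428/1447 2022/1447; 2022/1447 17479/1447]
step 2: x' = [-31875/67597, -99471/67597], P' = [66150/67597 90960/67597; 90960/67597 801505/67597]

step 0: x̄ = F·x = [3, 9]
step 0: P̄ = F·P·Fᵀ + Q = [18 30; 30 67]
step 0: y = z − H·x̄ = [5]
step 0: S = H·P̄·Hᵀ + R = [76]
step 0: K = P̄·Hᵀ·S⁻¹ = [-9/19; -15/19]
step 0: x' = x̄ + K·y = [12/19, 96/19]
step 0: P' = (I − K·H)·P̄ = [18/19 30/19; 30/19 373/19]
step 1: x̄ = F·x = [180/19, 252/19]
step 1: P̄ = F·P·Fᵀ + Q = [1428/19 2022/19; 2022/19 3055/19]
step 1: y = z − H·x̄ = [341/19]
step 1: S = H·P̄·Hᵀ + R = [5788/19]
step 1: K = P̄·Hᵀ·S⁻¹ = [-714/1447; -1011/1447]
step 1: x' = x̄ + K·y = [894/1447, 1047/1447]
step 1: P' = (I − K·H)·P̄ = [1428/1447 2022/1447; 2022/1447 17479/1447]
step 2: x̄ = F·x = [1200/1447, 459/1447]
step 2: P̄ = F·P·Fᵀ + Q = [66150/1447 90960/1447; 90960/1447 139555/1447]
step 2: y = z − H·x̄ = [3847/1447]
step 2: S = H·P̄·Hᵀ + R = [270388/1447]
step 2: K = P̄·Hᵀ·S⁻¹ = [-33075/67597; -45480/67597]
step 2: x' = x̄ + K·y = [-31875/67597, -99471/67597]
step 2: P' = (I − K·H)·P̄ = [66150/67597 90960/67597; 90960/67597 801505/67597]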